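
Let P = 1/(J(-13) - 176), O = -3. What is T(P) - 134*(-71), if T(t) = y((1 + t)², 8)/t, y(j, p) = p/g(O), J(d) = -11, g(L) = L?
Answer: 30038/3 ≈ 10013.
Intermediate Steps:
y(j, p) = -p/3 (y(j, p) = p/(-3) = p*(-⅓) = -p/3)
P = -1/187 (P = 1/(-11 - 176) = 1/(-187) = -1/187 ≈ -0.0053476)
T(t) = -8/(3*t) (T(t) = (-⅓*8)/t = -8/(3*t))
T(P) - 134*(-71) = -8/(3*(-1/187)) - 134*(-71) = -8/3*(-187) + 9514 = 1496/3 + 9514 = 30038/3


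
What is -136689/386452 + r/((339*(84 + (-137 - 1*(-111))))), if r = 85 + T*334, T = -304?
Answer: -6982253495/1266403204 ≈ -5.5135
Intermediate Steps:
r = -101451 (r = 85 - 304*334 = 85 - 101536 = -101451)
-136689/386452 + r/((339*(84 + (-137 - 1*(-111))))) = -136689/386452 - 101451*1/(339*(84 + (-137 - 1*(-111)))) = -136689*1/386452 - 101451*1/(339*(84 + (-137 + 111))) = -136689/386452 - 101451*1/(339*(84 - 26)) = -136689/386452 - 101451/(339*58) = -136689/386452 - 101451/19662 = -136689/386452 - 101451*1/19662 = -136689/386452 - 33817/6554 = -6982253495/1266403204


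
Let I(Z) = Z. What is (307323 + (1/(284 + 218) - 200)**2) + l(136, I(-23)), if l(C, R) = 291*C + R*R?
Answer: 97633204913/252004 ≈ 3.8743e+5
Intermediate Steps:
l(C, R) = R**2 + 291*C (l(C, R) = 291*C + R**2 = R**2 + 291*C)
(307323 + (1/(284 + 218) - 200)**2) + l(136, I(-23)) = (307323 + (1/(284 + 218) - 200)**2) + ((-23)**2 + 291*136) = (307323 + (1/502 - 200)**2) + (529 + 39576) = (307323 + (1/502 - 200)**2) + 40105 = (307323 + (-100399/502)**2) + 40105 = (307323 + 10079959201/252004) + 40105 = 87526584493/252004 + 40105 = 97633204913/252004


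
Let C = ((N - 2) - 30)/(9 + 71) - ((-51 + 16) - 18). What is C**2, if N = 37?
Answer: 720801/256 ≈ 2815.6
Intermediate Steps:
C = 849/16 (C = ((37 - 2) - 30)/(9 + 71) - ((-51 + 16) - 18) = (35 - 30)/80 - (-35 - 18) = 5*(1/80) - 1*(-53) = 1/16 + 53 = 849/16 ≈ 53.063)
C**2 = (849/16)**2 = 720801/256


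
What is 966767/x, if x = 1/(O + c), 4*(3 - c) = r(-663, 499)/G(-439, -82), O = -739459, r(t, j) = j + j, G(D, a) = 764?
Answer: -1092339656989789/1528 ≈ -7.1488e+11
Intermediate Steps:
r(t, j) = 2*j
c = 4085/1528 (c = 3 - 2*499/(4*764) = 3 - 499/(2*764) = 3 - 1/4*499/382 = 3 - 499/1528 = 4085/1528 ≈ 2.6734)
x = -1528/1129889267 (x = 1/(-739459 + 4085/1528) = 1/(-1129889267/1528) = -1528/1129889267 ≈ -1.3523e-6)
966767/x = 966767/(-1528/1129889267) = 966767*(-1129889267/1528) = -1092339656989789/1528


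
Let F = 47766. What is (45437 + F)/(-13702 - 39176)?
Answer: -93203/52878 ≈ -1.7626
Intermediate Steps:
(45437 + F)/(-13702 - 39176) = (45437 + 47766)/(-13702 - 39176) = 93203/(-52878) = 93203*(-1/52878) = -93203/52878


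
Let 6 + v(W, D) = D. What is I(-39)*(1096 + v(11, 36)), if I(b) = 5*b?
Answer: -219570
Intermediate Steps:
v(W, D) = -6 + D
I(-39)*(1096 + v(11, 36)) = (5*(-39))*(1096 + (-6 + 36)) = -195*(1096 + 30) = -195*1126 = -219570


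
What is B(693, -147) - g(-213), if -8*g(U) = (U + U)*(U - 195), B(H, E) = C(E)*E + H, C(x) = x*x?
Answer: -3154104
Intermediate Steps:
C(x) = x²
B(H, E) = H + E³ (B(H, E) = E²*E + H = E³ + H = H + E³)
g(U) = -U*(-195 + U)/4 (g(U) = -(U + U)*(U - 195)/8 = -2*U*(-195 + U)/8 = -U*(-195 + U)/4)
B(693, -147) - g(-213) = (693 + (-147)³) - (-213)*(195 - 1*(-213))/4 = (693 - 3176523) - (-213)*(195 + 213)/4 = -3175830 - (-213)*408/4 = -3175830 - 1*(-21726) = -3175830 + 21726 = -3154104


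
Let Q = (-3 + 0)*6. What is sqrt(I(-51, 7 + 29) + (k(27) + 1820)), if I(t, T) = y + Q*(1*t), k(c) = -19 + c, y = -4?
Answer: sqrt(2742) ≈ 52.364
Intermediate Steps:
Q = -18 (Q = -3*6 = -18)
I(t, T) = -4 - 18*t
sqrt(I(-51, 7 + 29) + (k(27) + 1820)) = sqrt((-4 - 18*(-51)) + ((-19 + 27) + 1820)) = sqrt((-4 + 918) + (8 + 1820)) = sqrt(914 + 1828) = sqrt(2742)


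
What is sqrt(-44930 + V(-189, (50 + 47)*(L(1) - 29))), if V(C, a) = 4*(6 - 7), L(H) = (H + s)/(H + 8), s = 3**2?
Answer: I*sqrt(44934) ≈ 211.98*I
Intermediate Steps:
s = 9
L(H) = (9 + H)/(8 + H) (L(H) = (H + 9)/(H + 8) = (9 + H)/(8 + H))
V(C, a) = -4 (V(C, a) = 4*(-1) = -4)
sqrt(-44930 + V(-189, (50 + 47)*(L(1) - 29))) = sqrt(-44930 - 4) = sqrt(-44934) = I*sqrt(44934)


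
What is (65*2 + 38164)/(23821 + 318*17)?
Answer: 38294/29227 ≈ 1.3102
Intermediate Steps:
(65*2 + 38164)/(23821 + 318*17) = (130 + 38164)/(23821 + 5406) = 38294/29227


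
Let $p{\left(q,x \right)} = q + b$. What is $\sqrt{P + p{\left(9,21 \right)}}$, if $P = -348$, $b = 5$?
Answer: $i \sqrt{334} \approx 18.276 i$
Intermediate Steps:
$p{\left(q,x \right)} = 5 + q$ ($p{\left(q,x \right)} = q + 5 = 5 + q$)
$\sqrt{P + p{\left(9,21 \right)}} = \sqrt{-348 + \left(5 + 9\right)} = \sqrt{-348 + 14} = \sqrt{-334} = i \sqrt{334}$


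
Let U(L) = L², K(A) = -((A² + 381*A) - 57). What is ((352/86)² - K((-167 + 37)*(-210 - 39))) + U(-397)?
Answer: 1960508454254/1849 ≈ 1.0603e+9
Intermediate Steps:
K(A) = 57 - A² - 381*A (K(A) = -(-57 + A² + 381*A) = 57 - A² - 381*A)
((352/86)² - K((-167 + 37)*(-210 - 39))) + U(-397) = ((352/86)² - (57 - ((-167 + 37)*(-210 - 39))² - 381*(-167 + 37)*(-210 - 39))) + (-397)² = ((352*(1/86))² - (57 - (-130*(-249))² - (-49530)*(-249))) + 157609 = ((176/43)² - (57 - 1*32370² - 381*32370)) + 157609 = (30976/1849 - (57 - 1*1047816900 - 12332970)) + 157609 = (30976/1849 - (57 - 1047816900 - 12332970)) + 157609 = (30976/1849 - 1*(-1060149813)) + 157609 = (30976/1849 + 1060149813) + 157609 = 1960217035213/1849 + 157609 = 1960508454254/1849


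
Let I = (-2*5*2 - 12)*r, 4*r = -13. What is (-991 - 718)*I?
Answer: -177736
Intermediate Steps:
r = -13/4 (r = (1/4)*(-13) = -13/4 ≈ -3.2500)
I = 104 (I = (-2*5*2 - 12)*(-13/4) = (-10*2 - 12)*(-13/4) = (-20 - 12)*(-13/4) = -32*(-13/4) = 104)
(-991 - 718)*I = (-991 - 718)*104 = -1709*104 = -177736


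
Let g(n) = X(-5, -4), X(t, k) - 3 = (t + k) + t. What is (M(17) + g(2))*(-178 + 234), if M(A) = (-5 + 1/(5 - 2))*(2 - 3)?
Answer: -1064/3 ≈ -354.67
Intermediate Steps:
X(t, k) = 3 + k + 2*t (X(t, k) = 3 + ((t + k) + t) = 3 + ((k + t) + t) = 3 + (k + 2*t) = 3 + k + 2*t)
g(n) = -11 (g(n) = 3 - 4 + 2*(-5) = 3 - 4 - 10 = -11)
M(A) = 14/3 (M(A) = (-5 + 1/3)*(-1) = (-5 + ⅓)*(-1) = -14/3*(-1) = 14/3)
(M(17) + g(2))*(-178 + 234) = (14/3 - 11)*(-178 + 234) = -19/3*56 = -1064/3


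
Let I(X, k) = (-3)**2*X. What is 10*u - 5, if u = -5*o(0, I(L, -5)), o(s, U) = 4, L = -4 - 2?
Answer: -205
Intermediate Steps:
L = -6
I(X, k) = 9*X
u = -20 (u = -5*4 = -20)
10*u - 5 = 10*(-20) - 5 = -200 - 5 = -205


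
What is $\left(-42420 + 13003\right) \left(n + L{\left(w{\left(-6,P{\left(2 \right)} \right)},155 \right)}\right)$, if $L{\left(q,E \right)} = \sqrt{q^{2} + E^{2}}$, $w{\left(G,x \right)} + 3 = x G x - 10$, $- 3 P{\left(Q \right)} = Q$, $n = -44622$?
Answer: $1312645374 - \frac{29417 \sqrt{218434}}{3} \approx 1.3081 \cdot 10^{9}$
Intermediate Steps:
$P{\left(Q \right)} = - \frac{Q}{3}$
$w{\left(G,x \right)} = -13 + G x^{2}$ ($w{\left(G,x \right)} = -3 + \left(x G x - 10\right) = -3 + \left(G x x - 10\right) = -3 + \left(G x^{2} - 10\right) = -3 + \left(-10 + G x^{2}\right) = -13 + G x^{2}$)
$L{\left(q,E \right)} = \sqrt{E^{2} + q^{2}}$
$\left(-42420 + 13003\right) \left(n + L{\left(w{\left(-6,P{\left(2 \right)} \right)},155 \right)}\right) = \left(-42420 + 13003\right) \left(-44622 + \sqrt{155^{2} + \left(-13 - 6 \left(\left(- \frac{1}{3}\right) 2\right)^{2}\right)^{2}}\right) = - 29417 \left(-44622 + \sqrt{24025 + \left(-13 - 6 \left(- \frac{2}{3}\right)^{2}\right)^{2}}\right) = - 29417 \left(-44622 + \sqrt{24025 + \left(-13 - \frac{8}{3}\right)^{2}}\right) = - 29417 \left(-44622 + \sqrt{24025 + \left(- \frac{47}{3}\right)^{2}}\right) = - 29417 \left(-44622 + \sqrt{24025 + \frac{2209}{9}}\right) = - 29417 \left(-44622 + \sqrt{\frac{218434}{9}}\right) = - 29417 \left(-44622 + \frac{\sqrt{218434}}{3}\right) = 1312645374 - \frac{29417 \sqrt{218434}}{3}$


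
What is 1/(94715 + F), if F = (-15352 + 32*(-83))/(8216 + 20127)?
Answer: 28343/2684489237 ≈ 1.0558e-5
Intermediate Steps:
F = -18008/28343 (F = (-15352 - 2656)/28343 = -18008*1/28343 = -18008/28343 ≈ -0.63536)
1/(94715 + F) = 1/(94715 - 18008/28343) = 1/(2684489237/28343) = 28343/2684489237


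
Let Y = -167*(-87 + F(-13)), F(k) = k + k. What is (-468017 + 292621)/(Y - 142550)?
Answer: 175396/123679 ≈ 1.4182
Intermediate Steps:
F(k) = 2*k
Y = 18871 (Y = -167*(-87 + 2*(-13)) = -167*(-87 - 26) = -167*(-113) = 18871)
(-468017 + 292621)/(Y - 142550) = (-468017 + 292621)/(18871 - 142550) = -175396/(-123679) = -175396*(-1/123679) = 175396/123679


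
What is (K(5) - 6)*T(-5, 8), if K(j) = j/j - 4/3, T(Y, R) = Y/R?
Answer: 95/24 ≈ 3.9583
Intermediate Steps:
K(j) = -1/3 (K(j) = 1 - 4*1/3 = 1 - 4/3 = -1/3)
(K(5) - 6)*T(-5, 8) = (-1/3 - 6)*(-5/8) = -(-95)/(3*8) = -19/3*(-5/8) = 95/24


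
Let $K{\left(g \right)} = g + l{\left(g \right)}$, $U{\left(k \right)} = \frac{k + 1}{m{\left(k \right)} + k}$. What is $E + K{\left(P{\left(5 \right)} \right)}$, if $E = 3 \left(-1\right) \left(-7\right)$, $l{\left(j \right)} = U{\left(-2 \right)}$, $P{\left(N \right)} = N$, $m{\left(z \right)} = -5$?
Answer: $\frac{183}{7} \approx 26.143$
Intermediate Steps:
$U{\left(k \right)} = \frac{1 + k}{-5 + k}$ ($U{\left(k \right)} = \frac{k + 1}{-5 + k} = \frac{1 + k}{-5 + k}$)
$l{\left(j \right)} = \frac{1}{7}$ ($l{\left(j \right)} = \frac{1 - 2}{-5 - 2} = \frac{1}{-7} \left(-1\right) = \left(- \frac{1}{7}\right) \left(-1\right) = \frac{1}{7}$)
$E = 21$ ($E = \left(-3\right) \left(-7\right) = 21$)
$K{\left(g \right)} = \frac{1}{7} + g$ ($K{\left(g \right)} = g + \frac{1}{7} = \frac{1}{7} + g$)
$E + K{\left(P{\left(5 \right)} \right)} = 21 + \left(\frac{1}{7} + 5\right) = 21 + \frac{36}{7} = \frac{183}{7}$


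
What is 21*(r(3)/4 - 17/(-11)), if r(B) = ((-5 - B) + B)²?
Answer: 7203/44 ≈ 163.70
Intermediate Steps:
r(B) = 25 (r(B) = (-5)² = 25)
21*(r(3)/4 - 17/(-11)) = 21*(25/4 - 17/(-11)) = 21*(25*(¼) - 17*(-1/11)) = 21*(25/4 + 17/11) = 21*(343/44) = 7203/44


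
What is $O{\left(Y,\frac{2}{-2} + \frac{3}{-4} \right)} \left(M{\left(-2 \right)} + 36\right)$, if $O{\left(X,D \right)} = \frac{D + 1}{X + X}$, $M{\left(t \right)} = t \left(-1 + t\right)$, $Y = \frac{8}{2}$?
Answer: $- \frac{63}{16} \approx -3.9375$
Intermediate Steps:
$Y = 4$ ($Y = 8 \cdot \frac{1}{2} = 4$)
$O{\left(X,D \right)} = \frac{1 + D}{2 X}$
$O{\left(Y,\frac{2}{-2} + \frac{3}{-4} \right)} \left(M{\left(-2 \right)} + 36\right) = \frac{1 + \left(\frac{2}{-2} + \frac{3}{-4}\right)}{2 \cdot 4} \left(- 2 \left(-1 - 2\right) + 36\right) = \frac{1}{2} \cdot \frac{1}{4} \left(1 + \left(2 \left(- \frac{1}{2}\right) + 3 \left(- \frac{1}{4}\right)\right)\right) \left(\left(-2\right) \left(-3\right) + 36\right) = \frac{1}{2} \cdot \frac{1}{4} \left(1 - \frac{7}{4}\right) \left(6 + 36\right) = \frac{1}{2} \cdot \frac{1}{4} \left(1 - \frac{7}{4}\right) 42 = \frac{1}{2} \cdot \frac{1}{4} \left(- \frac{3}{4}\right) 42 = \left(- \frac{3}{32}\right) 42 = - \frac{63}{16}$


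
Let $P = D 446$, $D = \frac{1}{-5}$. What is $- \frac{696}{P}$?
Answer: $\frac{1740}{223} \approx 7.8027$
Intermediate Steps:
$D = - \frac{1}{5} \approx -0.2$
$P = - \frac{446}{5}$ ($P = \left(- \frac{1}{5}\right) 446 = - \frac{446}{5} \approx -89.2$)
$- \frac{696}{P} = - \frac{696}{- \frac{446}{5}} = \left(-696\right) \left(- \frac{5}{446}\right) = \frac{1740}{223}$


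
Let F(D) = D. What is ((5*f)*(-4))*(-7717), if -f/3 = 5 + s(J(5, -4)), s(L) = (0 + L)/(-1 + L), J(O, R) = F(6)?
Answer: -2870724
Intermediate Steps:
J(O, R) = 6
s(L) = L/(-1 + L)
f = -93/5 (f = -3*(5 + 6/(-1 + 6)) = -3*(5 + 6/5) = -3*31/5 = -93/5 ≈ -18.600)
((5*f)*(-4))*(-7717) = ((5*(-93/5))*(-4))*(-7717) = -93*(-4)*(-7717) = 372*(-7717) = -2870724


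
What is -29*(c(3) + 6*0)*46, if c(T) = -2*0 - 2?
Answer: 2668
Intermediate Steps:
c(T) = -2 (c(T) = 0 - 2 = -2)
-29*(c(3) + 6*0)*46 = -29*(-2 + 6*0)*46 = -29*(-2 + 0)*46 = -29*(-2)*46 = 58*46 = 2668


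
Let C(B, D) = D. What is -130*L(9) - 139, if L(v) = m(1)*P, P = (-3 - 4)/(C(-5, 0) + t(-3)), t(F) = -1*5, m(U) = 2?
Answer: -503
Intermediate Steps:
t(F) = -5
P = 7/5 (P = (-3 - 4)/(0 - 5) = -7/(-5) = -7*(-1/5) = 7/5 ≈ 1.4000)
L(v) = 14/5 (L(v) = 2*(7/5) = 14/5)
-130*L(9) - 139 = -130*14/5 - 139 = -364 - 139 = -503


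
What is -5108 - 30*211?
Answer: -11438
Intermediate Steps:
-5108 - 30*211 = -5108 - 1*6330 = -5108 - 6330 = -11438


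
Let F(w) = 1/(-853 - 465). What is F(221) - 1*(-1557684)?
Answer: 2053027511/1318 ≈ 1.5577e+6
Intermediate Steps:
F(w) = -1/1318 (F(w) = 1/(-1318) = -1/1318)
F(221) - 1*(-1557684) = -1/1318 - 1*(-1557684) = -1/1318 + 1557684 = 2053027511/1318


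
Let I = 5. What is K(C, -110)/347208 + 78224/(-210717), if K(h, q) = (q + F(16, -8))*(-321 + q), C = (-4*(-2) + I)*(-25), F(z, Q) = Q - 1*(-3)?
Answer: -242258123/1060327944 ≈ -0.22847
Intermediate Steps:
F(z, Q) = 3 + Q (F(z, Q) = Q + 3 = 3 + Q)
C = -325 (C = (-4*(-2) + 5)*(-25) = (8 + 5)*(-25) = 13*(-25) = -325)
K(h, q) = (-321 + q)*(-5 + q) (K(h, q) = (q + (3 - 8))*(-321 + q) = (q - 5)*(-321 + q) = (-5 + q)*(-321 + q) = (-321 + q)*(-5 + q))
K(C, -110)/347208 + 78224/(-210717) = (1605 + (-110)² - 326*(-110))/347208 + 78224/(-210717) = (1605 + 12100 + 35860)*(1/347208) + 78224*(-1/210717) = 49565*(1/347208) - 78224/210717 = 2155/15096 - 78224/210717 = -242258123/1060327944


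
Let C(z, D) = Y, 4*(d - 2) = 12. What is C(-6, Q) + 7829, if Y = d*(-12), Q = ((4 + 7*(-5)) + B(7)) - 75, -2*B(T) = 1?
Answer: 7769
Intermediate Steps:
d = 5 (d = 2 + (¼)*12 = 2 + 3 = 5)
B(T) = -½ (B(T) = -½*1 = -½)
Q = -213/2 (Q = ((4 + 7*(-5)) - ½) - 75 = ((4 - 35) - ½) - 75 = (-31 - ½) - 75 = -63/2 - 75 = -213/2 ≈ -106.50)
Y = -60 (Y = 5*(-12) = -60)
C(z, D) = -60
C(-6, Q) + 7829 = -60 + 7829 = 7769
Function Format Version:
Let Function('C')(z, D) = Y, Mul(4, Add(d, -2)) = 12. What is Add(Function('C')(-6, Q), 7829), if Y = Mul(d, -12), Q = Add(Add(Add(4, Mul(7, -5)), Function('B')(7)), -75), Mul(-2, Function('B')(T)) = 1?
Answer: 7769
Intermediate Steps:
d = 5 (d = Add(2, Mul(Rational(1, 4), 12)) = Add(2, 3) = 5)
Function('B')(T) = Rational(-1, 2) (Function('B')(T) = Mul(Rational(-1, 2), 1) = Rational(-1, 2))
Q = Rational(-213, 2) (Q = Add(Add(Add(4, Mul(7, -5)), Rational(-1, 2)), -75) = Add(Add(Add(4, -35), Rational(-1, 2)), -75) = Add(Add(-31, Rational(-1, 2)), -75) = Add(Rational(-63, 2), -75) = Rational(-213, 2) ≈ -106.50)
Y = -60 (Y = Mul(5, -12) = -60)
Function('C')(z, D) = -60
Add(Function('C')(-6, Q), 7829) = Add(-60, 7829) = 7769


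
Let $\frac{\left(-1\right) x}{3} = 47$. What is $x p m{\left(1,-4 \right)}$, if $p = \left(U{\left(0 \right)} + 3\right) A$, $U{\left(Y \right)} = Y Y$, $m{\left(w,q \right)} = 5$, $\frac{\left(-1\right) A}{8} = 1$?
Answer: $16920$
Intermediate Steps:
$A = -8$ ($A = \left(-8\right) 1 = -8$)
$x = -141$ ($x = \left(-3\right) 47 = -141$)
$U{\left(Y \right)} = Y^{2}$
$p = -24$ ($p = \left(0^{2} + 3\right) \left(-8\right) = \left(0 + 3\right) \left(-8\right) = 3 \left(-8\right) = -24$)
$x p m{\left(1,-4 \right)} = \left(-141\right) \left(-24\right) 5 = 3384 \cdot 5 = 16920$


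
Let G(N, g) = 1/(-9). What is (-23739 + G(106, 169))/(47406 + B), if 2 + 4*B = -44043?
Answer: -854608/1310211 ≈ -0.65227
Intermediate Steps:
G(N, g) = -1/9
B = -44045/4 (B = -1/2 + (1/4)*(-44043) = -1/2 - 44043/4 = -44045/4 ≈ -11011.)
(-23739 + G(106, 169))/(47406 + B) = (-23739 - 1/9)/(47406 - 44045/4) = -213652/(9*145579/4) = -213652/9*4/145579 = -854608/1310211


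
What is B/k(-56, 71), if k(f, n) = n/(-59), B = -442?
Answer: 26078/71 ≈ 367.30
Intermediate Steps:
k(f, n) = -n/59 (k(f, n) = n*(-1/59) = -n/59)
B/k(-56, 71) = -442/((-1/59*71)) = -442/(-71/59) = -442*(-59/71) = 26078/71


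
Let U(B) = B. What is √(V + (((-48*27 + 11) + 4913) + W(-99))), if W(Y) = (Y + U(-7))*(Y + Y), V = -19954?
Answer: 3*√518 ≈ 68.279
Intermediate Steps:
W(Y) = 2*Y*(-7 + Y) (W(Y) = (Y - 7)*(Y + Y) = (-7 + Y)*(2*Y) = 2*Y*(-7 + Y))
√(V + (((-48*27 + 11) + 4913) + W(-99))) = √(-19954 + (((-48*27 + 11) + 4913) + 2*(-99)*(-7 - 99))) = √(-19954 + (((-1296 + 11) + 4913) + 2*(-99)*(-106))) = √(-19954 + ((-1285 + 4913) + 20988)) = √(-19954 + (3628 + 20988)) = √(-19954 + 24616) = √4662 = 3*√518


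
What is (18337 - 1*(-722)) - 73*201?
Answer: 4386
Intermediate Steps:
(18337 - 1*(-722)) - 73*201 = (18337 + 722) - 1*14673 = 19059 - 14673 = 4386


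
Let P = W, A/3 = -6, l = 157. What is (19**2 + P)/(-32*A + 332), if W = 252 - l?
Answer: 114/227 ≈ 0.50220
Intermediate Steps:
A = -18 (A = 3*(-6) = -18)
W = 95 (W = 252 - 1*157 = 252 - 157 = 95)
P = 95
(19**2 + P)/(-32*A + 332) = (19**2 + 95)/(-32*(-18) + 332) = (361 + 95)/(576 + 332) = 456/908 = 456*(1/908) = 114/227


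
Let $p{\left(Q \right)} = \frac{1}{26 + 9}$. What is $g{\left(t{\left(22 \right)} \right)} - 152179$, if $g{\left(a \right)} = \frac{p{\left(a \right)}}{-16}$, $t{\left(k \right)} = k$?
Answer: $- \frac{85220241}{560} \approx -1.5218 \cdot 10^{5}$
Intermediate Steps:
$p{\left(Q \right)} = \frac{1}{35}$
$g{\left(a \right)} = - \frac{1}{560}$ ($g{\left(a \right)} = \frac{1}{35 \left(-16\right)} = \frac{1}{35} \left(- \frac{1}{16}\right) = - \frac{1}{560}$)
$g{\left(t{\left(22 \right)} \right)} - 152179 = - \frac{1}{560} - 152179 = - \frac{85220241}{560}$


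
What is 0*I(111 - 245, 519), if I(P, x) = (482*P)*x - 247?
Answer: 0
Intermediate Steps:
I(P, x) = -247 + 482*P*x (I(P, x) = 482*P*x - 247 = -247 + 482*P*x)
0*I(111 - 245, 519) = 0*(-247 + 482*(111 - 245)*519) = 0*(-247 + 482*(-134)*519) = 0*(-247 - 33521172) = 0*(-33521419) = 0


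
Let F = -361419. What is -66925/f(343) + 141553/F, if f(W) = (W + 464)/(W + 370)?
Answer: -1916237155694/32407237 ≈ -59130.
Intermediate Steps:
f(W) = (464 + W)/(370 + W)
-66925/f(343) + 141553/F = -66925*(370 + 343)/(464 + 343) + 141553/(-361419) = -66925/(807/713) + 141553*(-1/361419) = -66925/((1/713)*807) - 141553/361419 = -66925/807/713 - 141553/361419 = -66925*713/807 - 141553/361419 = -47717525/807 - 141553/361419 = -1916237155694/32407237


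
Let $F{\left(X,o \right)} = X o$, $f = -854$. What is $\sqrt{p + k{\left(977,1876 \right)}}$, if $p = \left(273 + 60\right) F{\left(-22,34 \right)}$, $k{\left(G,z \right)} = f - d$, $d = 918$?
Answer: $2 i \sqrt{62714} \approx 500.86 i$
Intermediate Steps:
$k{\left(G,z \right)} = -1772$ ($k{\left(G,z \right)} = -854 - 918 = -1772$)
$p = -249084$ ($p = \left(273 + 60\right) \left(\left(-22\right) 34\right) = 333 \left(-748\right) = -249084$)
$\sqrt{p + k{\left(977,1876 \right)}} = \sqrt{-249084 - 1772} = \sqrt{-250856} = 2 i \sqrt{62714}$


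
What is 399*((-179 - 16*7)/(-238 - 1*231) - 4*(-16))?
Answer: 1727499/67 ≈ 25784.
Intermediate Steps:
399*((-179 - 16*7)/(-238 - 1*231) - 4*(-16)) = 399*((-179 - 112)/(-238 - 231) + 64) = 399*(-291/(-469) + 64) = 399*(-291*(-1/469) + 64) = 399*(291/469 + 64) = 399*(30307/469) = 1727499/67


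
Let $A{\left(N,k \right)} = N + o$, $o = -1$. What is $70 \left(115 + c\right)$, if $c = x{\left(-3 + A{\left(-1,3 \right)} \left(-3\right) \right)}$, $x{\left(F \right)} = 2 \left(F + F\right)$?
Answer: $8890$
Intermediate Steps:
$A{\left(N,k \right)} = -1 + N$ ($A{\left(N,k \right)} = N - 1 = -1 + N$)
$x{\left(F \right)} = 4 F$ ($x{\left(F \right)} = 2 \cdot 2 F = 4 F$)
$c = 12$ ($c = 4 \left(-3 + \left(-1 - 1\right) \left(-3\right)\right) = 4 \left(-3 - -6\right) = 4 \left(-3 + 6\right) = 4 \cdot 3 = 12$)
$70 \left(115 + c\right) = 70 \left(115 + 12\right) = 70 \cdot 127 = 8890$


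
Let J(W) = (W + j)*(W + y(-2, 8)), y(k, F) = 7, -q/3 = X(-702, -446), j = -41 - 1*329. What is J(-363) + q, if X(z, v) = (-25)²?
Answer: 259073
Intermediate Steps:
X(z, v) = 625
j = -370 (j = -41 - 329 = -370)
q = -1875 (q = -3*625 = -1875)
J(W) = (-370 + W)*(7 + W) (J(W) = (W - 370)*(W + 7) = (-370 + W)*(7 + W))
J(-363) + q = (-2590 + (-363)² - 363*(-363)) - 1875 = (-2590 + 131769 + 131769) - 1875 = 260948 - 1875 = 259073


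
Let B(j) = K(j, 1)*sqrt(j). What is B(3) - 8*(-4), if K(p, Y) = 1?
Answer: 32 + sqrt(3) ≈ 33.732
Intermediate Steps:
B(j) = sqrt(j) (B(j) = 1*sqrt(j) = sqrt(j))
B(3) - 8*(-4) = sqrt(3) - 8*(-4) = sqrt(3) + 32 = 32 + sqrt(3)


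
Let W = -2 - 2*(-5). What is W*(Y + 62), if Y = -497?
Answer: -3480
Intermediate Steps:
W = 8 (W = -2 + 10 = 8)
W*(Y + 62) = 8*(-497 + 62) = 8*(-435) = -3480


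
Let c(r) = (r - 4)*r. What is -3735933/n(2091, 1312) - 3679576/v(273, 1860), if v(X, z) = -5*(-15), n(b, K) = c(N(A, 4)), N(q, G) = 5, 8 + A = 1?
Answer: -59718571/75 ≈ -7.9625e+5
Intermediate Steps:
A = -7 (A = -8 + 1 = -7)
c(r) = r*(-4 + r) (c(r) = (-4 + r)*r = r*(-4 + r))
n(b, K) = 5 (n(b, K) = 5*(-4 + 5) = 5*1 = 5)
v(X, z) = 75
-3735933/n(2091, 1312) - 3679576/v(273, 1860) = -3735933/5 - 3679576/75 = -59718571/75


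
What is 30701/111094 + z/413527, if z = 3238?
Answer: 13055414799/45940368538 ≈ 0.28418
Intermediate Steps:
30701/111094 + z/413527 = 30701/111094 + 3238/413527 = 13055414799/45940368538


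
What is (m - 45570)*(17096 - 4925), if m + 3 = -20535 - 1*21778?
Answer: -1069660506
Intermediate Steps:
m = -42316 (m = -3 + (-20535 - 1*21778) = -3 + (-20535 - 21778) = -3 - 42313 = -42316)
(m - 45570)*(17096 - 4925) = (-42316 - 45570)*(17096 - 4925) = -87886*12171 = -1069660506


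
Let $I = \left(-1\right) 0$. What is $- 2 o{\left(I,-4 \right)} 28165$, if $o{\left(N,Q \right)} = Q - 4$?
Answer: $450640$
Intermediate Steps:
$I = 0$
$o{\left(N,Q \right)} = -4 + Q$
$- 2 o{\left(I,-4 \right)} 28165 = - 2 \left(-4 - 4\right) 28165 = \left(-2\right) \left(-8\right) 28165 = 16 \cdot 28165 = 450640$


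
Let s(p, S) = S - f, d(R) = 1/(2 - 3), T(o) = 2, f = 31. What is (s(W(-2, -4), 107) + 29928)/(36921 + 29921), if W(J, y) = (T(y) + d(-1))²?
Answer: 15002/33421 ≈ 0.44888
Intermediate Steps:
d(R) = -1 (d(R) = 1/(-1) = -1)
W(J, y) = 1 (W(J, y) = (2 - 1)² = 1² = 1)
s(p, S) = -31 + S (s(p, S) = S - 1*31 = S - 31 = -31 + S)
(s(W(-2, -4), 107) + 29928)/(36921 + 29921) = ((-31 + 107) + 29928)/(36921 + 29921) = (76 + 29928)/66842 = 30004*(1/66842) = 15002/33421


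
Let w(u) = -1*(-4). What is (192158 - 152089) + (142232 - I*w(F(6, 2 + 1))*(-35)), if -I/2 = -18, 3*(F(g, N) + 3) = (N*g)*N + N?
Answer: 187341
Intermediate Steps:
F(g, N) = -3 + N/3 + g*N**2/3 (F(g, N) = -3 + ((N*g)*N + N)/3 = -3 + (g*N**2 + N)/3 = -3 + (N + g*N**2)/3 = -3 + (N/3 + g*N**2/3) = -3 + N/3 + g*N**2/3)
w(u) = 4
I = 36 (I = -2*(-18) = 36)
(192158 - 152089) + (142232 - I*w(F(6, 2 + 1))*(-35)) = (192158 - 152089) + (142232 - 36*4*(-35)) = 40069 + (142232 - 144*(-35)) = 40069 + (142232 - 1*(-5040)) = 40069 + (142232 + 5040) = 40069 + 147272 = 187341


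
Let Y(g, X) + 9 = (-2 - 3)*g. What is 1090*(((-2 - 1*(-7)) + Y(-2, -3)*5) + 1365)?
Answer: 1498750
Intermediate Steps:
Y(g, X) = -9 - 5*g (Y(g, X) = -9 + (-2 - 3)*g = -9 - 5*g)
1090*(((-2 - 1*(-7)) + Y(-2, -3)*5) + 1365) = 1090*(((-2 - 1*(-7)) + (-9 - 5*(-2))*5) + 1365) = 1090*(((-2 + 7) + (-9 + 10)*5) + 1365) = 1090*((5 + 1*5) + 1365) = 1090*((5 + 5) + 1365) = 1090*(10 + 1365) = 1090*1375 = 1498750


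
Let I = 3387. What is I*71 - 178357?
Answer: 62120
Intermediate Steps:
I*71 - 178357 = 3387*71 - 178357 = 240477 - 178357 = 62120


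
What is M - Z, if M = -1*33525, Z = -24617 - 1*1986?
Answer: -6922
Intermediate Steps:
Z = -26603 (Z = -24617 - 1986 = -26603)
M = -33525
M - Z = -33525 - 1*(-26603) = -33525 + 26603 = -6922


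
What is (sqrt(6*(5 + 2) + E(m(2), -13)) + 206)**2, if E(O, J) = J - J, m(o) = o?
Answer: (206 + sqrt(42))**2 ≈ 45148.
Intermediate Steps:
E(O, J) = 0
(sqrt(6*(5 + 2) + E(m(2), -13)) + 206)**2 = (sqrt(6*(5 + 2) + 0) + 206)**2 = (sqrt(6*7 + 0) + 206)**2 = (sqrt(42 + 0) + 206)**2 = (sqrt(42) + 206)**2 = (206 + sqrt(42))**2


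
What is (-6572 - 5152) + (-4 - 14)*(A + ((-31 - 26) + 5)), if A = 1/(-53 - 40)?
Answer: -334422/31 ≈ -10788.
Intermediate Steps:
A = -1/93 (A = 1/(-93) = -1/93 ≈ -0.010753)
(-6572 - 5152) + (-4 - 14)*(A + ((-31 - 26) + 5)) = (-6572 - 5152) + (-4 - 14)*(-1/93 + ((-31 - 26) + 5)) = -11724 - 18*(-1/93 + (-57 + 5)) = -11724 - 18*(-1/93 - 52) = -11724 - 18*(-4837/93) = -11724 + 29022/31 = -334422/31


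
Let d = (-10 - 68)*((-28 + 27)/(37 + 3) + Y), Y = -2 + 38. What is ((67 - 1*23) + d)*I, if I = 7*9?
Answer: -3480183/20 ≈ -1.7401e+5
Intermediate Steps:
Y = 36
I = 63
d = -56121/20 (d = (-10 - 68)*((-28 + 27)/(37 + 3) + 36) = -78*(-1/40 + 36) = -78*1439/40 = -56121/20 ≈ -2806.1)
((67 - 1*23) + d)*I = ((67 - 1*23) - 56121/20)*63 = ((67 - 23) - 56121/20)*63 = (44 - 56121/20)*63 = -55241/20*63 = -3480183/20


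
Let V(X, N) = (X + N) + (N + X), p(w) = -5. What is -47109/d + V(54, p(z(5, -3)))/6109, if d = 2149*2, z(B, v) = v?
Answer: -287367677/26256482 ≈ -10.945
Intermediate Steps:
d = 4298
V(X, N) = 2*N + 2*X (V(X, N) = (N + X) + (N + X) = 2*N + 2*X)
-47109/d + V(54, p(z(5, -3)))/6109 = -47109/4298 + (2*(-5) + 2*54)/6109 = -47109*1/4298 + (-10 + 108)*(1/6109) = -47109/4298 + 98*(1/6109) = -47109/4298 + 98/6109 = -287367677/26256482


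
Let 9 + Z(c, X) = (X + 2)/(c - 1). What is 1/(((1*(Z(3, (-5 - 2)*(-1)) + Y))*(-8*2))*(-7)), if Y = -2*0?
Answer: -1/504 ≈ -0.0019841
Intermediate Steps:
Y = 0
Z(c, X) = -9 + (2 + X)/(-1 + c) (Z(c, X) = -9 + (X + 2)/(c - 1) = -9 + (2 + X)/(-1 + c))
1/(((1*(Z(3, (-5 - 2)*(-1)) + Y))*(-8*2))*(-7)) = 1/(((1*((11 + (-5 - 2)*(-1) - 9*3)/(-1 + 3) + 0))*(-8*2))*(-7)) = 1/(((1*((11 - 7*(-1) - 27)/2 + 0))*(-16))*(-7)) = 1/(((1*((11 + 7 - 27)/2 + 0))*(-16))*(-7)) = 1/(((1*((½)*(-9) + 0))*(-16))*(-7)) = 1/(((1*(-9/2 + 0))*(-16))*(-7)) = 1/(((1*(-9/2))*(-16))*(-7)) = 1/(-9/2*(-16)*(-7)) = 1/(72*(-7)) = 1/(-504) = -1/504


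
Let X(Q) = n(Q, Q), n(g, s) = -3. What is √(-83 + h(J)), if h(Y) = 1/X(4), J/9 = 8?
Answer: 5*I*√30/3 ≈ 9.1287*I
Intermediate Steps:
J = 72 (J = 9*8 = 72)
X(Q) = -3
h(Y) = -⅓ (h(Y) = 1/(-3) = -⅓)
√(-83 + h(J)) = √(-83 - ⅓) = √(-250/3) = 5*I*√30/3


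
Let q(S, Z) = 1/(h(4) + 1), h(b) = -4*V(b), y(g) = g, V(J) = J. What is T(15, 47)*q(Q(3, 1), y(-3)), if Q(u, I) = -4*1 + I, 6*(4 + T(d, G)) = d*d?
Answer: -67/30 ≈ -2.2333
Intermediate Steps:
h(b) = -4*b
T(d, G) = -4 + d²/6 (T(d, G) = -4 + (d*d)/6 = -4 + d²/6)
Q(u, I) = -4 + I
q(S, Z) = -1/15 (q(S, Z) = 1/(-4*4 + 1) = 1/(-16 + 1) = 1/(-15) = -1/15)
T(15, 47)*q(Q(3, 1), y(-3)) = (-4 + (⅙)*15²)*(-1/15) = (-4 + (⅙)*225)*(-1/15) = (-4 + 75/2)*(-1/15) = (67/2)*(-1/15) = -67/30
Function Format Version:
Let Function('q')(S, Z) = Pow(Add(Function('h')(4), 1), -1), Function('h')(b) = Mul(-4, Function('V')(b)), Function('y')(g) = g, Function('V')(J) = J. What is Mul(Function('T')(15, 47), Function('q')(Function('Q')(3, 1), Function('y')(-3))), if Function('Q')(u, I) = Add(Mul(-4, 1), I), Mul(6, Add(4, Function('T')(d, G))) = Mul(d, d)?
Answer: Rational(-67, 30) ≈ -2.2333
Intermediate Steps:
Function('h')(b) = Mul(-4, b)
Function('T')(d, G) = Add(-4, Mul(Rational(1, 6), Pow(d, 2))) (Function('T')(d, G) = Add(-4, Mul(Rational(1, 6), Mul(d, d))) = Add(-4, Mul(Rational(1, 6), Pow(d, 2))))
Function('Q')(u, I) = Add(-4, I)
Function('q')(S, Z) = Rational(-1, 15) (Function('q')(S, Z) = Pow(Add(Mul(-4, 4), 1), -1) = Pow(Add(-16, 1), -1) = Pow(-15, -1) = Rational(-1, 15))
Mul(Function('T')(15, 47), Function('q')(Function('Q')(3, 1), Function('y')(-3))) = Mul(Add(-4, Mul(Rational(1, 6), Pow(15, 2))), Rational(-1, 15)) = Mul(Add(-4, Mul(Rational(1, 6), 225)), Rational(-1, 15)) = Mul(Add(-4, Rational(75, 2)), Rational(-1, 15)) = Mul(Rational(67, 2), Rational(-1, 15)) = Rational(-67, 30)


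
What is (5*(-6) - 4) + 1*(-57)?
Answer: -91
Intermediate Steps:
(5*(-6) - 4) + 1*(-57) = (-30 - 4) - 57 = -34 - 57 = -91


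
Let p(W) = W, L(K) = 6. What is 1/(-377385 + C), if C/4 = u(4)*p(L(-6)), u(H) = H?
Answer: -1/377289 ≈ -2.6505e-6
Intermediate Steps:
C = 96 (C = 4*(4*6) = 4*24 = 96)
1/(-377385 + C) = 1/(-377385 + 96) = 1/(-377289) = -1/377289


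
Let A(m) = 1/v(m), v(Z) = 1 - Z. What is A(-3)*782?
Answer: 391/2 ≈ 195.50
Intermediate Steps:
A(m) = 1/(1 - m)
A(-3)*782 = -1/(-1 - 3)*782 = -1/(-4)*782 = -1*(-¼)*782 = (¼)*782 = 391/2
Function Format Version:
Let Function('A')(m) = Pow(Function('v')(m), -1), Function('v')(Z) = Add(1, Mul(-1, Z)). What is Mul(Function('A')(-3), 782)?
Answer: Rational(391, 2) ≈ 195.50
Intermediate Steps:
Function('A')(m) = Pow(Add(1, Mul(-1, m)), -1)
Mul(Function('A')(-3), 782) = Mul(Mul(-1, Pow(Add(-1, -3), -1)), 782) = Mul(Mul(-1, Pow(-4, -1)), 782) = Mul(Mul(-1, Rational(-1, 4)), 782) = Mul(Rational(1, 4), 782) = Rational(391, 2)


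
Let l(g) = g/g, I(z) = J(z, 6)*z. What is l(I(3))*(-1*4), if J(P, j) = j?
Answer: -4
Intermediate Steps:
I(z) = 6*z
l(g) = 1
l(I(3))*(-1*4) = 1*(-1*4) = 1*(-4) = -4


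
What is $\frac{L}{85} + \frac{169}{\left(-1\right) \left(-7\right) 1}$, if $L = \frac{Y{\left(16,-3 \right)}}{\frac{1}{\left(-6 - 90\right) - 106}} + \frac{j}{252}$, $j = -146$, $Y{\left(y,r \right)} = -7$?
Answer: $\frac{436661}{10710} \approx 40.771$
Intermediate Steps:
$L = \frac{178091}{126}$ ($L = - \frac{7}{\frac{1}{\left(-6 - 90\right) - 106}} - \frac{146}{252} = - \frac{7}{\frac{1}{-96 - 106}} - \frac{73}{126} = - \frac{7}{\frac{1}{-202}} - \frac{73}{126} = - \frac{7}{- \frac{1}{202}} - \frac{73}{126} = \left(-7\right) \left(-202\right) - \frac{73}{126} = 1414 - \frac{73}{126} = \frac{178091}{126} \approx 1413.4$)
$\frac{L}{85} + \frac{169}{\left(-1\right) \left(-7\right) 1} = \frac{178091}{126 \cdot 85} + \frac{169}{\left(-1\right) \left(-7\right) 1} = \frac{178091}{126} \cdot \frac{1}{85} + \frac{169}{7 \cdot 1} = \frac{178091}{10710} + \frac{169}{7} = \frac{436661}{10710}$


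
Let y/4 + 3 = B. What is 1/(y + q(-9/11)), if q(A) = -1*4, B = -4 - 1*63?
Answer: -1/284 ≈ -0.0035211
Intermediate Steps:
B = -67 (B = -4 - 63 = -67)
q(A) = -4
y = -280 (y = -12 + 4*(-67) = -12 - 268 = -280)
1/(y + q(-9/11)) = 1/(-280 - 4) = 1/(-284) = -1/284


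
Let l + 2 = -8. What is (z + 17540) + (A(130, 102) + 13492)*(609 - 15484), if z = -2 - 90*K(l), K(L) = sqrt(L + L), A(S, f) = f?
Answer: -202193212 - 180*I*sqrt(5) ≈ -2.0219e+8 - 402.49*I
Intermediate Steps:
l = -10 (l = -2 - 8 = -10)
K(L) = sqrt(2)*sqrt(L) (K(L) = sqrt(2*L) = sqrt(2)*sqrt(L))
z = -2 - 180*I*sqrt(5) (z = -2 - 90*sqrt(2)*sqrt(-10) = -2 - 90*sqrt(2)*I*sqrt(10) = -2 - 180*I*sqrt(5) ≈ -2.0 - 402.49*I)
(z + 17540) + (A(130, 102) + 13492)*(609 - 15484) = ((-2 - 180*I*sqrt(5)) + 17540) + (102 + 13492)*(609 - 15484) = (17538 - 180*I*sqrt(5)) + 13594*(-14875) = (17538 - 180*I*sqrt(5)) - 202210750 = -202193212 - 180*I*sqrt(5)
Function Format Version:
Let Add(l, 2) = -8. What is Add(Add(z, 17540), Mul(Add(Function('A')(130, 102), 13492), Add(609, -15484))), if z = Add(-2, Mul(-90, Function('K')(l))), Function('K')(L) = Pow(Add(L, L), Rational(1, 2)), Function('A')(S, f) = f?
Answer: Add(-202193212, Mul(-180, I, Pow(5, Rational(1, 2)))) ≈ Add(-2.0219e+8, Mul(-402.49, I))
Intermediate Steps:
l = -10 (l = Add(-2, -8) = -10)
Function('K')(L) = Mul(Pow(2, Rational(1, 2)), Pow(L, Rational(1, 2))) (Function('K')(L) = Pow(Mul(2, L), Rational(1, 2)) = Mul(Pow(2, Rational(1, 2)), Pow(L, Rational(1, 2))))
z = Add(-2, Mul(-180, I, Pow(5, Rational(1, 2)))) (z = Add(-2, Mul(-90, Mul(Pow(2, Rational(1, 2)), Pow(-10, Rational(1, 2))))) = Add(-2, Mul(-90, Mul(Pow(2, Rational(1, 2)), Mul(I, Pow(10, Rational(1, 2)))))) = Add(-2, Mul(-90, Mul(2, I, Pow(5, Rational(1, 2))))) = Add(-2, Mul(-180, I, Pow(5, Rational(1, 2)))) ≈ Add(-2.0000, Mul(-402.49, I)))
Add(Add(z, 17540), Mul(Add(Function('A')(130, 102), 13492), Add(609, -15484))) = Add(Add(Add(-2, Mul(-180, I, Pow(5, Rational(1, 2)))), 17540), Mul(Add(102, 13492), Add(609, -15484))) = Add(Add(17538, Mul(-180, I, Pow(5, Rational(1, 2)))), Mul(13594, -14875)) = Add(Add(17538, Mul(-180, I, Pow(5, Rational(1, 2)))), -202210750) = Add(-202193212, Mul(-180, I, Pow(5, Rational(1, 2))))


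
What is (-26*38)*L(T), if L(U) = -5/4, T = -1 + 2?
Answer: 1235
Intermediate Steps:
T = 1
L(U) = -5/4 (L(U) = -5*¼ = -5/4)
(-26*38)*L(T) = -26*38*(-5/4) = -988*(-5/4) = 1235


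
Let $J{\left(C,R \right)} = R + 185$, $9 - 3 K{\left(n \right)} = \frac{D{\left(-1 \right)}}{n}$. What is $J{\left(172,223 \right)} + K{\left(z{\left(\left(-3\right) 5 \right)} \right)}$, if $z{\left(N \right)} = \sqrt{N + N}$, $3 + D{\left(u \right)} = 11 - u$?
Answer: $411 + \frac{i \sqrt{30}}{10} \approx 411.0 + 0.54772 i$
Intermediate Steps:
$D{\left(u \right)} = 8 - u$ ($D{\left(u \right)} = -3 - \left(-11 + u\right) = 8 - u$)
$z{\left(N \right)} = \sqrt{2} \sqrt{N}$ ($z{\left(N \right)} = \sqrt{2 N} = \sqrt{2} \sqrt{N}$)
$K{\left(n \right)} = 3 - \frac{3}{n}$ ($K{\left(n \right)} = 3 - \frac{\left(8 - -1\right) \frac{1}{n}}{3} = 3 - \frac{\left(8 + 1\right) \frac{1}{n}}{3} = 3 - \frac{9 \frac{1}{n}}{3} = 3 - \frac{3}{n}$)
$J{\left(C,R \right)} = 185 + R$
$J{\left(172,223 \right)} + K{\left(z{\left(\left(-3\right) 5 \right)} \right)} = \left(185 + 223\right) + \left(3 - \frac{3}{\sqrt{2} \sqrt{\left(-3\right) 5}}\right) = 408 + \left(3 - \frac{3}{\sqrt{2} \sqrt{-15}}\right) = 408 + \left(3 - \frac{3}{\sqrt{2} i \sqrt{15}}\right) = 408 + \left(3 - \frac{3}{i \sqrt{30}}\right) = 408 + \left(3 - 3 \left(- \frac{i \sqrt{30}}{30}\right)\right) = 408 + \left(3 + \frac{i \sqrt{30}}{10}\right) = 411 + \frac{i \sqrt{30}}{10}$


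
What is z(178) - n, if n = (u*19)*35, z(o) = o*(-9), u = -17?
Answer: 9703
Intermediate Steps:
z(o) = -9*o
n = -11305 (n = -17*19*35 = -323*35 = -11305)
z(178) - n = -9*178 - 1*(-11305) = -1602 + 11305 = 9703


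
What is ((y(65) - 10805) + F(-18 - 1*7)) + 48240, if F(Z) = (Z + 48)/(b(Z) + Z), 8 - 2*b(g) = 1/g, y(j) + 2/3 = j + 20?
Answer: 118069892/3147 ≈ 37518.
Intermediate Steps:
y(j) = 58/3 + j (y(j) = -⅔ + (j + 20) = -⅔ + (20 + j) = 58/3 + j)
b(g) = 4 - 1/(2*g)
F(Z) = (48 + Z)/(4 + Z - 1/(2*Z)) (F(Z) = (Z + 48)/((4 - 1/(2*Z)) + Z) = (48 + Z)/(4 + Z - 1/(2*Z)))
((y(65) - 10805) + F(-18 - 1*7)) + 48240 = (((58/3 + 65) - 10805) + 2*(-18 - 1*7)*(48 + (-18 - 1*7))/(-1 + 2*(-18 - 1*7)² + 8*(-18 - 1*7))) + 48240 = ((253/3 - 10805) + 2*(-18 - 7)*(48 + (-18 - 7))/(-1 + 2*(-18 - 7)² + 8*(-18 - 7))) + 48240 = (-32162/3 + 2*(-25)*(48 - 25)/(-1 + 2*(-25)² + 8*(-25))) + 48240 = (-32162/3 + 2*(-25)*23/(-1 + 2*625 - 200)) + 48240 = (-32162/3 + 2*(-25)*23/(-1 + 1250 - 200)) + 48240 = (-32162/3 + 2*(-25)*23/1049) + 48240 = (-32162/3 + 2*(-25)*(1/1049)*23) + 48240 = (-32162/3 - 1150/1049) + 48240 = -33741388/3147 + 48240 = 118069892/3147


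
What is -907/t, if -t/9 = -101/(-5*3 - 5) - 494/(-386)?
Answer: 3501020/219897 ≈ 15.921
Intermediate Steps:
t = -219897/3860 (t = -9*(-101/(-5*3 - 5) - 494/(-386)) = -9*(-101/(-15 - 5) - 494*(-1/386)) = -9*(-101/(-20) + 247/193) = -9*(-101*(-1/20) + 247/193) = -9*(101/20 + 247/193) = -9*24433/3860 = -219897/3860 ≈ -56.968)
-907/t = -907/(-219897/3860) = -907*(-3860/219897) = 3501020/219897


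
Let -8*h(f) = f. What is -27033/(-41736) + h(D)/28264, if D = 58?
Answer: 127293021/196604384 ≈ 0.64746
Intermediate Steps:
h(f) = -f/8
-27033/(-41736) + h(D)/28264 = -27033/(-41736) - ⅛*58/28264 = -27033*(-1/41736) - 29/4*1/28264 = 9011/13912 - 29/113056 = 127293021/196604384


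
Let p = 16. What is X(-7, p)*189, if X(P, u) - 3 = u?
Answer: 3591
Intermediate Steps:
X(P, u) = 3 + u
X(-7, p)*189 = (3 + 16)*189 = 19*189 = 3591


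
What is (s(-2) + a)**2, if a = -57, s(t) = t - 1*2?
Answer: 3721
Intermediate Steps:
s(t) = -2 + t (s(t) = t - 2 = -2 + t)
(s(-2) + a)**2 = ((-2 - 2) - 57)**2 = (-4 - 57)**2 = (-61)**2 = 3721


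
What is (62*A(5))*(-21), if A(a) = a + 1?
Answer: -7812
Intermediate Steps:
A(a) = 1 + a
(62*A(5))*(-21) = (62*(1 + 5))*(-21) = (62*6)*(-21) = 372*(-21) = -7812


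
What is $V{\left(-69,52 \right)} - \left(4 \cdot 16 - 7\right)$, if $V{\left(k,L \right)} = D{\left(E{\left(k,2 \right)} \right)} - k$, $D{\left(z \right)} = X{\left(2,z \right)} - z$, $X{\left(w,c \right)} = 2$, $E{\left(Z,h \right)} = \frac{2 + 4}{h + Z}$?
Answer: $\frac{944}{67} \approx 14.09$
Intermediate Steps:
$E{\left(Z,h \right)} = \frac{6}{Z + h}$
$D{\left(z \right)} = 2 - z$
$V{\left(k,L \right)} = 2 - k - \frac{6}{2 + k}$ ($V{\left(k,L \right)} = \left(2 - \frac{6}{k + 2}\right) - k = \left(2 - \frac{6}{2 + k}\right) - k = 2 - k - \frac{6}{2 + k}$)
$V{\left(-69,52 \right)} - \left(4 \cdot 16 - 7\right) = \frac{-2 - \left(-69\right)^{2}}{2 - 69} - \left(4 \cdot 16 - 7\right) = \frac{-2 - 4761}{-67} - \left(64 - 7\right) = - \frac{-2 - 4761}{67} - 57 = \left(- \frac{1}{67}\right) \left(-4763\right) - 57 = \frac{4763}{67} - 57 = \frac{944}{67}$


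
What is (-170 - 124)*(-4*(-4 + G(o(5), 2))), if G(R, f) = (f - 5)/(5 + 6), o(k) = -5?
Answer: -55272/11 ≈ -5024.7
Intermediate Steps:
G(R, f) = -5/11 + f/11 (G(R, f) = (-5 + f)/11 = (-5 + f)*(1/11) = -5/11 + f/11)
(-170 - 124)*(-4*(-4 + G(o(5), 2))) = (-170 - 124)*(-4*(-4 + (-5/11 + (1/11)*2))) = -(-1176)*(-4 + (-5/11 + 2/11)) = -(-1176)*(-4 - 3/11) = -(-1176)*(-47)/11 = -294*188/11 = -55272/11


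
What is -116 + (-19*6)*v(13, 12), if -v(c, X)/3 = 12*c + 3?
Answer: 54262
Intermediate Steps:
v(c, X) = -9 - 36*c (v(c, X) = -3*(12*c + 3) = -3*(3 + 12*c) = -9 - 36*c)
-116 + (-19*6)*v(13, 12) = -116 + (-19*6)*(-9 - 36*13) = -116 - 114*(-9 - 468) = -116 - 114*(-477) = -116 + 54378 = 54262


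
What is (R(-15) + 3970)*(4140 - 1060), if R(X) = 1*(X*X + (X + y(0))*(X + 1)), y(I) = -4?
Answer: 13739880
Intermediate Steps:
R(X) = X² + (1 + X)*(-4 + X) (R(X) = 1*(X*X + (X - 4)*(X + 1)) = 1*(X² + (-4 + X)*(1 + X)) = 1*(X² + (1 + X)*(-4 + X)) = X² + (1 + X)*(-4 + X))
(R(-15) + 3970)*(4140 - 1060) = ((-4 - 3*(-15) + 2*(-15)²) + 3970)*(4140 - 1060) = ((-4 + 45 + 2*225) + 3970)*3080 = ((-4 + 45 + 450) + 3970)*3080 = (491 + 3970)*3080 = 4461*3080 = 13739880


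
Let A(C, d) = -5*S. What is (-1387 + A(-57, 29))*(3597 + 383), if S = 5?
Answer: -5619760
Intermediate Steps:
A(C, d) = -25 (A(C, d) = -5*5 = -25)
(-1387 + A(-57, 29))*(3597 + 383) = (-1387 - 25)*(3597 + 383) = -1412*3980 = -5619760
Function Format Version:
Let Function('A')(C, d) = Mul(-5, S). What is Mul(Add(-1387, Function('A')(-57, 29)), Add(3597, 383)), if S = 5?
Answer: -5619760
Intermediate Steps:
Function('A')(C, d) = -25 (Function('A')(C, d) = Mul(-5, 5) = -25)
Mul(Add(-1387, Function('A')(-57, 29)), Add(3597, 383)) = Mul(Add(-1387, -25), Add(3597, 383)) = Mul(-1412, 3980) = -5619760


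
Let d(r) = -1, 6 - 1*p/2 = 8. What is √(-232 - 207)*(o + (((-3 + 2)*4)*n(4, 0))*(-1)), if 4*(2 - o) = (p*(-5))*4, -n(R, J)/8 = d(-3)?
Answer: 14*I*√439 ≈ 293.33*I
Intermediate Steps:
p = -4 (p = 12 - 2*8 = 12 - 16 = -4)
n(R, J) = 8 (n(R, J) = -8*(-1) = 8)
o = -18 (o = 2 - (-4*(-5))*4/4 = 2 - 5*4 = 2 - ¼*80 = 2 - 20 = -18)
√(-232 - 207)*(o + (((-3 + 2)*4)*n(4, 0))*(-1)) = √(-232 - 207)*(-18 + (((-3 + 2)*4)*8)*(-1)) = √(-439)*(-18 + (-1*4*8)*(-1)) = (I*√439)*(-18 - 4*8*(-1)) = (I*√439)*(-18 - 32*(-1)) = (I*√439)*(-18 + 32) = (I*√439)*14 = 14*I*√439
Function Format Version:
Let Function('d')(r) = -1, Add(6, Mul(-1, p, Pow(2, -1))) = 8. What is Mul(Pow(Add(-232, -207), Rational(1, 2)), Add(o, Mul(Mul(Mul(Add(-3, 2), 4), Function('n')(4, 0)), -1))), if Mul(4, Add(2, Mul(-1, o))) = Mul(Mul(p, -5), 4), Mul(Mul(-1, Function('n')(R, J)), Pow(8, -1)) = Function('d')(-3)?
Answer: Mul(14, I, Pow(439, Rational(1, 2))) ≈ Mul(293.33, I)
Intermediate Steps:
p = -4 (p = Add(12, Mul(-2, 8)) = Add(12, -16) = -4)
Function('n')(R, J) = 8 (Function('n')(R, J) = Mul(-8, -1) = 8)
o = -18 (o = Add(2, Mul(Rational(-1, 4), Mul(Mul(-4, -5), 4))) = Add(2, Mul(Rational(-1, 4), Mul(20, 4))) = Add(2, Mul(Rational(-1, 4), 80)) = Add(2, -20) = -18)
Mul(Pow(Add(-232, -207), Rational(1, 2)), Add(o, Mul(Mul(Mul(Add(-3, 2), 4), Function('n')(4, 0)), -1))) = Mul(Pow(Add(-232, -207), Rational(1, 2)), Add(-18, Mul(Mul(Mul(Add(-3, 2), 4), 8), -1))) = Mul(Pow(-439, Rational(1, 2)), Add(-18, Mul(Mul(Mul(-1, 4), 8), -1))) = Mul(Mul(I, Pow(439, Rational(1, 2))), Add(-18, Mul(Mul(-4, 8), -1))) = Mul(Mul(I, Pow(439, Rational(1, 2))), Add(-18, Mul(-32, -1))) = Mul(Mul(I, Pow(439, Rational(1, 2))), Add(-18, 32)) = Mul(Mul(I, Pow(439, Rational(1, 2))), 14) = Mul(14, I, Pow(439, Rational(1, 2)))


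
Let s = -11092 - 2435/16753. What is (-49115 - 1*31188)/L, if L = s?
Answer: 1345316159/185826711 ≈ 7.2396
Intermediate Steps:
s = -185826711/16753 (s = -11092 - 2435*1/16753 = -11092 - 2435/16753 = -185826711/16753 ≈ -11092.)
L = -185826711/16753 ≈ -11092.
(-49115 - 1*31188)/L = (-49115 - 1*31188)/(-185826711/16753) = (-49115 - 31188)*(-16753/185826711) = -80303*(-16753/185826711) = 1345316159/185826711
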